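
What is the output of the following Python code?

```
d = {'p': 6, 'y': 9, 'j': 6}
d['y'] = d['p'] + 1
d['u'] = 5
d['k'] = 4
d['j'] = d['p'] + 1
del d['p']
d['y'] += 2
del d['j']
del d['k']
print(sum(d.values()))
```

14

d['y'] = d['p']+1 = 7 → {'p': 6, 'y': 7, 'j': 6}
d['u'] = 5 → {'p': 6, 'y': 7, 'j': 6, 'u': 5}
d['k'] = 4 → {'p': 6, 'y': 7, 'j': 6, 'u': 5, 'k': 4}
d['j'] = d['p']+1 = 7 → {'p': 6, 'y': 7, 'j': 7, 'u': 5, 'k': 4}
del 'p' → {'y': 7, 'j': 7, 'u': 5, 'k': 4}
d['y'] = 7+2 = 9 → {'y': 9, 'j': 7, 'u': 5, 'k': 4}
del 'j' → {'y': 9, 'u': 5, 'k': 4}
del 'k' → {'y': 9, 'u': 5}
sum of values = 14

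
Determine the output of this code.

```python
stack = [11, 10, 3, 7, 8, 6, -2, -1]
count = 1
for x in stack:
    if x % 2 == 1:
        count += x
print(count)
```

x=11: odd, count = 1+11 = 12
x=10: not odd
x=3: odd, count = 12+3 = 15
x=7: odd, count = 15+7 = 22
x=8: not odd
x=6: not odd
x=-2: not odd
x=-1: odd, count = 22+(-1) = 21

21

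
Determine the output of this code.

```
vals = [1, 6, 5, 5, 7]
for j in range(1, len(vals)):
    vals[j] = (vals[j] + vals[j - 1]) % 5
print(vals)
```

[1, 2, 2, 2, 4]

j=1: vals[1] = (6+1)%5 = 2 → [1, 2, 5, 5, 7]
j=2: vals[2] = (5+2)%5 = 2 → [1, 2, 2, 5, 7]
j=3: vals[3] = (5+2)%5 = 2 → [1, 2, 2, 2, 7]
j=4: vals[4] = (7+2)%5 = 4 → [1, 2, 2, 2, 4]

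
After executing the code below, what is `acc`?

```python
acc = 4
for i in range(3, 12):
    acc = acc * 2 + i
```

4083

i=3: acc = 4*2+3 = 11
i=4: acc = 11*2+4 = 26
i=5: acc = 26*2+5 = 57
i=6: acc = 57*2+6 = 120
i=7: acc = 120*2+7 = 247
i=8: acc = 247*2+8 = 502
i=9: acc = 502*2+9 = 1013
i=10: acc = 1013*2+10 = 2036
i=11: acc = 2036*2+11 = 4083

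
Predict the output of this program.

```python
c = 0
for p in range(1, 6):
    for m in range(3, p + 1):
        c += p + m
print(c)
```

48

p=3,m=3: c = 0+6 = 6
p=4,m=3: c = 6+7 = 13
p=4,m=4: c = 13+8 = 21
p=5,m=3: c = 21+8 = 29
p=5,m=4: c = 29+9 = 38
p=5,m=5: c = 38+10 = 48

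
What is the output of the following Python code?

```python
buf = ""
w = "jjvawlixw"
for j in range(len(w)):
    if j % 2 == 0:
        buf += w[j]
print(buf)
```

j=0: add 'j' → 'j'
j=1: skip
j=2: add 'v' → 'jv'
j=3: skip
j=4: add 'w' → 'jvw'
j=5: skip
j=6: add 'i' → 'jvwi'
j=7: skip
j=8: add 'w' → 'jvwiw'

jvwiw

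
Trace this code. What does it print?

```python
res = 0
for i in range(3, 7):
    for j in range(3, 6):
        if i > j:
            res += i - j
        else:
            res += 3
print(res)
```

i=3,j=3: not 3>3, res = 0+3 = 3
i=3,j=4: not 3>4, res = 3+3 = 6
i=3,j=5: not 3>5, res = 6+3 = 9
i=4,j=3: 4>3, res = 9+1 = 10
i=4,j=4: not 4>4, res = 10+3 = 13
i=4,j=5: not 4>5, res = 13+3 = 16
i=5,j=3: 5>3, res = 16+2 = 18
i=5,j=4: 5>4, res = 18+1 = 19
i=5,j=5: not 5>5, res = 19+3 = 22
i=6,j=3: 6>3, res = 22+3 = 25
i=6,j=4: 6>4, res = 25+2 = 27
i=6,j=5: 6>5, res = 27+1 = 28

28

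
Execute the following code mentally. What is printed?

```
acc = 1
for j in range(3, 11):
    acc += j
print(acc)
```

j=3: acc = 1+3 = 4
j=4: acc = 4+4 = 8
j=5: acc = 8+5 = 13
j=6: acc = 13+6 = 19
j=7: acc = 19+7 = 26
j=8: acc = 26+8 = 34
j=9: acc = 34+9 = 43
j=10: acc = 43+10 = 53

53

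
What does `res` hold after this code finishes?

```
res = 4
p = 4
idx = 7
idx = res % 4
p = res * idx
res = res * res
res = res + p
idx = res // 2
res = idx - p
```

idx = 4%4 = 0
p = 4*0 = 0
res = 4*4 = 16
res = 16+0 = 16
idx = 16//2 = 8
res = 8-0 = 8

8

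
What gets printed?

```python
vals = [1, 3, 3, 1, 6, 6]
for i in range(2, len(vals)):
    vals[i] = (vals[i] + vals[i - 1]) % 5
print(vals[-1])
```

4

i=2: vals[2] = (3+3)%5 = 1 → [1, 3, 1, 1, 6, 6]
i=3: vals[3] = (1+1)%5 = 2 → [1, 3, 1, 2, 6, 6]
i=4: vals[4] = (6+2)%5 = 3 → [1, 3, 1, 2, 3, 6]
i=5: vals[5] = (6+3)%5 = 4 → [1, 3, 1, 2, 3, 4]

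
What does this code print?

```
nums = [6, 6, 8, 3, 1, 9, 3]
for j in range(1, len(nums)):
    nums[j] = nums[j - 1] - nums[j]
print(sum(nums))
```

-70

j=1: nums[1] = 6-6 = 0 → [6, 0, 8, 3, 1, 9, 3]
j=2: nums[2] = 0-8 = -8 → [6, 0, -8, 3, 1, 9, 3]
j=3: nums[3] = (-8)-3 = -11 → [6, 0, -8, -11, 1, 9, 3]
j=4: nums[4] = (-11)-1 = -12 → [6, 0, -8, -11, -12, 9, 3]
j=5: nums[5] = (-12)-9 = -21 → [6, 0, -8, -11, -12, -21, 3]
j=6: nums[6] = (-21)-3 = -24 → [6, 0, -8, -11, -12, -21, -24]
sum = -70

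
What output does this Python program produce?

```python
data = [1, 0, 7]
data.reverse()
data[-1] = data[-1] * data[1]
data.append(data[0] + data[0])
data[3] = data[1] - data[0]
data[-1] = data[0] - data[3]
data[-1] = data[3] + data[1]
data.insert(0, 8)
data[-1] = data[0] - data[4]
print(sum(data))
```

9

reverse → [7, 0, 1]
data[-1] = data[-1]*data[1] = 1*0 = 0 → [7, 0, 0]
append data[0]+data[0] = 7+7 = 14 → [7, 0, 0, 14]
data[3] = data[1]-data[0] = 0-7 = -7 → [7, 0, 0, -7]
data[-1] = data[0]-data[3] = 7-(-7) = 14 → [7, 0, 0, 14]
data[-1] = data[3]+data[1] = 14+0 = 14 → [7, 0, 0, 14]
insert 8 at 0 → [8, 7, 0, 0, 14]
data[-1] = data[0]-data[4] = 8-14 = -6 → [8, 7, 0, 0, -6]
sum = 9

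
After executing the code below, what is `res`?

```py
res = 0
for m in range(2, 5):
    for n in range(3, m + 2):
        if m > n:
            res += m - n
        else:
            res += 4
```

21

m=2,n=3: not 2>3, res = 0+4 = 4
m=3,n=3: not 3>3, res = 4+4 = 8
m=3,n=4: not 3>4, res = 8+4 = 12
m=4,n=3: 4>3, res = 12+1 = 13
m=4,n=4: not 4>4, res = 13+4 = 17
m=4,n=5: not 4>5, res = 17+4 = 21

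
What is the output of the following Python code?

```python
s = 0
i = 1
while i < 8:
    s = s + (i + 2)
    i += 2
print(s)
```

24

i=1: s = 0+3 = 3
i=3: s = 3+5 = 8
i=5: s = 8+7 = 15
i=7: s = 15+9 = 24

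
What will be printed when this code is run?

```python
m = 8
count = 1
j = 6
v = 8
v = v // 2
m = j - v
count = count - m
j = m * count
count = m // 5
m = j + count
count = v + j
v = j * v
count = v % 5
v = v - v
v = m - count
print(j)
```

-2

v = 8//2 = 4
m = 6-4 = 2
count = 1-2 = -1
j = 2*(-1) = -2
count = 2//5 = 0
m = (-2)+0 = -2
count = 4+(-2) = 2
v = (-2)*4 = -8
count = (-8)%5 = 2
v = (-8)-(-8) = 0
v = (-2)-2 = -4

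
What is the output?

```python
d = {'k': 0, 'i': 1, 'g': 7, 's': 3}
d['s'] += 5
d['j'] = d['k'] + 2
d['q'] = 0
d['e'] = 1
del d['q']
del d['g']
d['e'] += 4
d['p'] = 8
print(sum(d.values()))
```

d['s'] = 3+5 = 8 → {'k': 0, 'i': 1, 'g': 7, 's': 8}
d['j'] = d['k']+2 = 2 → {'k': 0, 'i': 1, 'g': 7, 's': 8, 'j': 2}
d['q'] = 0 → {'k': 0, 'i': 1, 'g': 7, 's': 8, 'j': 2, 'q': 0}
d['e'] = 1 → {'k': 0, 'i': 1, 'g': 7, 's': 8, 'j': 2, 'q': 0, 'e': 1}
del 'q' → {'k': 0, 'i': 1, 'g': 7, 's': 8, 'j': 2, 'e': 1}
del 'g' → {'k': 0, 'i': 1, 's': 8, 'j': 2, 'e': 1}
d['e'] = 1+4 = 5 → {'k': 0, 'i': 1, 's': 8, 'j': 2, 'e': 5}
d['p'] = 8 → {'k': 0, 'i': 1, 's': 8, 'j': 2, 'e': 5, 'p': 8}
sum of values = 24

24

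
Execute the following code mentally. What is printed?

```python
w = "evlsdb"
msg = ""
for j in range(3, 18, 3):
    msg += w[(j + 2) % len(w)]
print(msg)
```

j=3: add w[5]='b' → 'b'
j=6: add w[2]='l' → 'bl'
j=9: add w[5]='b' → 'blb'
j=12: add w[2]='l' → 'blbl'
j=15: add w[5]='b' → 'blblb'

blblb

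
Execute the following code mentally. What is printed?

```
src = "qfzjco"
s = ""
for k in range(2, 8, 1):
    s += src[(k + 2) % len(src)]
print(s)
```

k=2: add src[4]='c' → 'c'
k=3: add src[5]='o' → 'co'
k=4: add src[0]='q' → 'coq'
k=5: add src[1]='f' → 'coqf'
k=6: add src[2]='z' → 'coqfz'
k=7: add src[3]='j' → 'coqfzj'

coqfzj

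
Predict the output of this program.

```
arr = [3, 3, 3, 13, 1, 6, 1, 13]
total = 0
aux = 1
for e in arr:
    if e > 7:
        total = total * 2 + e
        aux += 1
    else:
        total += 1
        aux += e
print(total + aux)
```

e=3: not >7, total = 0+1 = 1; aux=4
e=3: not >7, total = 1+1 = 2; aux=7
e=3: not >7, total = 2+1 = 3; aux=10
e=13: >7, total = 3*2+13 = 19; aux=11
e=1: not >7, total = 19+1 = 20; aux=12
e=6: not >7, total = 20+1 = 21; aux=18
e=1: not >7, total = 21+1 = 22; aux=19
e=13: >7, total = 22*2+13 = 57; aux=20
total+aux = 57+20 = 77

77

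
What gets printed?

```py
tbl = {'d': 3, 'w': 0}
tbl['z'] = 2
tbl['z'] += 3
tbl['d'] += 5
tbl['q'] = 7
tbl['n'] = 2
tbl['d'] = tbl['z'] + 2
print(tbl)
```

tbl['z'] = 2 → {'d': 3, 'w': 0, 'z': 2}
tbl['z'] = 2+3 = 5 → {'d': 3, 'w': 0, 'z': 5}
tbl['d'] = 3+5 = 8 → {'d': 8, 'w': 0, 'z': 5}
tbl['q'] = 7 → {'d': 8, 'w': 0, 'z': 5, 'q': 7}
tbl['n'] = 2 → {'d': 8, 'w': 0, 'z': 5, 'q': 7, 'n': 2}
tbl['d'] = tbl['z']+2 = 7 → {'d': 7, 'w': 0, 'z': 5, 'q': 7, 'n': 2}

{'d': 7, 'w': 0, 'z': 5, 'q': 7, 'n': 2}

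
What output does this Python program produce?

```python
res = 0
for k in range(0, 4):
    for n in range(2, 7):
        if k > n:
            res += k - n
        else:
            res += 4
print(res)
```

77

k=0,n=2: not 0>2, res = 0+4 = 4
k=0,n=3: not 0>3, res = 4+4 = 8
k=0,n=4: not 0>4, res = 8+4 = 12
k=0,n=5: not 0>5, res = 12+4 = 16
k=0,n=6: not 0>6, res = 16+4 = 20
k=1,n=2: not 1>2, res = 20+4 = 24
k=1,n=3: not 1>3, res = 24+4 = 28
k=1,n=4: not 1>4, res = 28+4 = 32
k=1,n=5: not 1>5, res = 32+4 = 36
k=1,n=6: not 1>6, res = 36+4 = 40
k=2,n=2: not 2>2, res = 40+4 = 44
k=2,n=3: not 2>3, res = 44+4 = 48
k=2,n=4: not 2>4, res = 48+4 = 52
k=2,n=5: not 2>5, res = 52+4 = 56
k=2,n=6: not 2>6, res = 56+4 = 60
k=3,n=2: 3>2, res = 60+1 = 61
k=3,n=3: not 3>3, res = 61+4 = 65
k=3,n=4: not 3>4, res = 65+4 = 69
k=3,n=5: not 3>5, res = 69+4 = 73
k=3,n=6: not 3>6, res = 73+4 = 77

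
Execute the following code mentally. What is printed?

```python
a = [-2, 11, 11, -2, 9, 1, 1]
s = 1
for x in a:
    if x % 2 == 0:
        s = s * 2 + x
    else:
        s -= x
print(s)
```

-57

x=-2: even, s = 1*2+(-2) = 0
x=11: not even, s = 0-11 = -11
x=11: not even, s = (-11)-11 = -22
x=-2: even, s = (-22)*2+(-2) = -46
x=9: not even, s = (-46)-9 = -55
x=1: not even, s = (-55)-1 = -56
x=1: not even, s = (-56)-1 = -57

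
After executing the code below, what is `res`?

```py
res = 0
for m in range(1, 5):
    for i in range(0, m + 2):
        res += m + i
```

m=1,i=0: res = 0+1 = 1
m=1,i=1: res = 1+2 = 3
m=1,i=2: res = 3+3 = 6
m=2,i=0: res = 6+2 = 8
m=2,i=1: res = 8+3 = 11
m=2,i=2: res = 11+4 = 15
m=2,i=3: res = 15+5 = 20
m=3,i=0: res = 20+3 = 23
m=3,i=1: res = 23+4 = 27
m=3,i=2: res = 27+5 = 32
m=3,i=3: res = 32+6 = 38
m=3,i=4: res = 38+7 = 45
m=4,i=0: res = 45+4 = 49
m=4,i=1: res = 49+5 = 54
m=4,i=2: res = 54+6 = 60
m=4,i=3: res = 60+7 = 67
m=4,i=4: res = 67+8 = 75
m=4,i=5: res = 75+9 = 84

84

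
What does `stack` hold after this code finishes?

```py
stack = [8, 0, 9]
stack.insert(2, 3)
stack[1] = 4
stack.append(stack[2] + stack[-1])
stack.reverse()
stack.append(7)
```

[12, 9, 3, 4, 8, 7]

insert 3 at 2 → [8, 0, 3, 9]
stack[1] = 4 → [8, 4, 3, 9]
append stack[2]+stack[-1] = 3+9 = 12 → [8, 4, 3, 9, 12]
reverse → [12, 9, 3, 4, 8]
append 7 → [12, 9, 3, 4, 8, 7]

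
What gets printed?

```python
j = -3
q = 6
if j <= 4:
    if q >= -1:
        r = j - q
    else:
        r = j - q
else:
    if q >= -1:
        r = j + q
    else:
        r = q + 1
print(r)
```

j=-3, q=6
j <= 4 is True; q >= -1 is True
→ r = j - q = -9

-9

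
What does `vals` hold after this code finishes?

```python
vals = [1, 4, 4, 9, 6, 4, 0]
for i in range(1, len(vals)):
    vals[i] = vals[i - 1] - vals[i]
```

i=1: vals[1] = 1-4 = -3 → [1, -3, 4, 9, 6, 4, 0]
i=2: vals[2] = (-3)-4 = -7 → [1, -3, -7, 9, 6, 4, 0]
i=3: vals[3] = (-7)-9 = -16 → [1, -3, -7, -16, 6, 4, 0]
i=4: vals[4] = (-16)-6 = -22 → [1, -3, -7, -16, -22, 4, 0]
i=5: vals[5] = (-22)-4 = -26 → [1, -3, -7, -16, -22, -26, 0]
i=6: vals[6] = (-26)-0 = -26 → [1, -3, -7, -16, -22, -26, -26]

[1, -3, -7, -16, -22, -26, -26]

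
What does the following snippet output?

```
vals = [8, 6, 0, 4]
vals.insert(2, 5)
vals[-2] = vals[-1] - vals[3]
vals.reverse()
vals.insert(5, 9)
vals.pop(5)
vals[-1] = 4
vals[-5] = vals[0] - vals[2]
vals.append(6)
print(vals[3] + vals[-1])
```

12

insert 5 at 2 → [8, 6, 5, 0, 4]
vals[-2] = vals[-1]-vals[3] = 4-0 = 4 → [8, 6, 5, 4, 4]
reverse → [4, 4, 5, 6, 8]
insert 9 at 5 → [4, 4, 5, 6, 8, 9]
pop(5) removes 9 → [4, 4, 5, 6, 8]
vals[-1] = 4 → [4, 4, 5, 6, 4]
vals[-5] = vals[0]-vals[2] = 4-5 = -1 → [-1, 4, 5, 6, 4]
append 6 → [-1, 4, 5, 6, 4, 6]
vals[3]+vals[-1] = 6+6 = 12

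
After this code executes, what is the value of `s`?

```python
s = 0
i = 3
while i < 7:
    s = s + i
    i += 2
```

8

i=3: s = 0+3 = 3
i=5: s = 3+5 = 8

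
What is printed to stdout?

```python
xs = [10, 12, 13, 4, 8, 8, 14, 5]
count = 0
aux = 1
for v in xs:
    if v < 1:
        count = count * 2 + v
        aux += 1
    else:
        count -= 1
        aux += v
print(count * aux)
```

v=10: not <1, count = 0-1 = -1; aux=11
v=12: not <1, count = (-1)-1 = -2; aux=23
v=13: not <1, count = (-2)-1 = -3; aux=36
v=4: not <1, count = (-3)-1 = -4; aux=40
v=8: not <1, count = (-4)-1 = -5; aux=48
v=8: not <1, count = (-5)-1 = -6; aux=56
v=14: not <1, count = (-6)-1 = -7; aux=70
v=5: not <1, count = (-7)-1 = -8; aux=75
count*aux = (-8)*75 = -600

-600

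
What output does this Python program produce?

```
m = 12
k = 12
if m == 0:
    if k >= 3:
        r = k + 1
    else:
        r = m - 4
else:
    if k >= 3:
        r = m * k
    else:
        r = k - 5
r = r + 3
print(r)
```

147

m=12, k=12
m == 0 is False; k >= 3 is True
→ r = m * k = 144
r = 144+3 = 147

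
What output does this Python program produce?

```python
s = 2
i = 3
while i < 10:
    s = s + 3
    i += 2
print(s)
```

14

i=3: s = 2+3 = 5
i=5: s = 5+3 = 8
i=7: s = 8+3 = 11
i=9: s = 11+3 = 14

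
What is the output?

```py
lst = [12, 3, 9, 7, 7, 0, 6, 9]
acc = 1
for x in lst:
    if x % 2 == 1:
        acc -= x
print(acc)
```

x=12: not odd
x=3: odd, acc = 1-3 = -2
x=9: odd, acc = (-2)-9 = -11
x=7: odd, acc = (-11)-7 = -18
x=7: odd, acc = (-18)-7 = -25
x=0: not odd
x=6: not odd
x=9: odd, acc = (-25)-9 = -34

-34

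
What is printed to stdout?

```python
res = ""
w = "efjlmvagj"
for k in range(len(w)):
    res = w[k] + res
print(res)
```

k=0: prepend 'e' → 'e'
k=1: prepend 'f' → 'fe'
k=2: prepend 'j' → 'jfe'
k=3: prepend 'l' → 'ljfe'
k=4: prepend 'm' → 'mljfe'
k=5: prepend 'v' → 'vmljfe'
k=6: prepend 'a' → 'avmljfe'
k=7: prepend 'g' → 'gavmljfe'
k=8: prepend 'j' → 'jgavmljfe'

jgavmljfe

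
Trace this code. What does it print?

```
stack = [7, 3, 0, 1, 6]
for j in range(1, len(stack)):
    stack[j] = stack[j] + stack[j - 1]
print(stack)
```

[7, 10, 10, 11, 17]

j=1: stack[1] = 3+7 = 10 → [7, 10, 0, 1, 6]
j=2: stack[2] = 0+10 = 10 → [7, 10, 10, 1, 6]
j=3: stack[3] = 1+10 = 11 → [7, 10, 10, 11, 6]
j=4: stack[4] = 6+11 = 17 → [7, 10, 10, 11, 17]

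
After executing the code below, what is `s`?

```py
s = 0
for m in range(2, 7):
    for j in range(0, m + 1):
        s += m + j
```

165

m=2,j=0: s = 0+2 = 2
m=2,j=1: s = 2+3 = 5
m=2,j=2: s = 5+4 = 9
m=3,j=0: s = 9+3 = 12
m=3,j=1: s = 12+4 = 16
m=3,j=2: s = 16+5 = 21
m=3,j=3: s = 21+6 = 27
m=4,j=0: s = 27+4 = 31
m=4,j=1: s = 31+5 = 36
m=4,j=2: s = 36+6 = 42
m=4,j=3: s = 42+7 = 49
m=4,j=4: s = 49+8 = 57
m=5,j=0: s = 57+5 = 62
m=5,j=1: s = 62+6 = 68
m=5,j=2: s = 68+7 = 75
m=5,j=3: s = 75+8 = 83
m=5,j=4: s = 83+9 = 92
m=5,j=5: s = 92+10 = 102
m=6,j=0: s = 102+6 = 108
m=6,j=1: s = 108+7 = 115
m=6,j=2: s = 115+8 = 123
m=6,j=3: s = 123+9 = 132
m=6,j=4: s = 132+10 = 142
m=6,j=5: s = 142+11 = 153
m=6,j=6: s = 153+12 = 165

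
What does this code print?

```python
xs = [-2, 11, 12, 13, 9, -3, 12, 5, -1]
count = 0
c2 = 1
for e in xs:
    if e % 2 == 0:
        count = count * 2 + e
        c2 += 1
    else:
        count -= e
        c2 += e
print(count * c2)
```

e=-2: even, count = 0*2+(-2) = -2; c2=2
e=11: not even, count = (-2)-11 = -13; c2=13
e=12: even, count = (-13)*2+12 = -14; c2=14
e=13: not even, count = (-14)-13 = -27; c2=27
e=9: not even, count = (-27)-9 = -36; c2=36
e=-3: not even, count = (-36)-(-3) = -33; c2=33
e=12: even, count = (-33)*2+12 = -54; c2=34
e=5: not even, count = (-54)-5 = -59; c2=39
e=-1: not even, count = (-59)-(-1) = -58; c2=38
count*c2 = (-58)*38 = -2204

-2204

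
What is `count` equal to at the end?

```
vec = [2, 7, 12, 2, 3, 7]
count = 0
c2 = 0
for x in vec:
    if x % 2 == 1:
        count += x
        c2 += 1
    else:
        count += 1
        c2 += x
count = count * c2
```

x=2: not odd, count = 0+1 = 1; c2=2
x=7: odd, count = 1+7 = 8; c2=3
x=12: not odd, count = 8+1 = 9; c2=15
x=2: not odd, count = 9+1 = 10; c2=17
x=3: odd, count = 10+3 = 13; c2=18
x=7: odd, count = 13+7 = 20; c2=19
count*c2 = 20*19 = 380

380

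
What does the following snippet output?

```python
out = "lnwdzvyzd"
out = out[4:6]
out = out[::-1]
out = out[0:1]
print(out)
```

slice [4:6] → 'zv'
reverse → 'vz'
slice [0:1] → 'v'

v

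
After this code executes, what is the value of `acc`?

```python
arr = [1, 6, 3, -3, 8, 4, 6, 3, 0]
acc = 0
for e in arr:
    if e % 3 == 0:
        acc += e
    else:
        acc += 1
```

18

e=1: not %3==0, acc = 0+1 = 1
e=6: %3==0, acc = 1+6 = 7
e=3: %3==0, acc = 7+3 = 10
e=-3: %3==0, acc = 10+(-3) = 7
e=8: not %3==0, acc = 7+1 = 8
e=4: not %3==0, acc = 8+1 = 9
e=6: %3==0, acc = 9+6 = 15
e=3: %3==0, acc = 15+3 = 18
e=0: %3==0, acc = 18+0 = 18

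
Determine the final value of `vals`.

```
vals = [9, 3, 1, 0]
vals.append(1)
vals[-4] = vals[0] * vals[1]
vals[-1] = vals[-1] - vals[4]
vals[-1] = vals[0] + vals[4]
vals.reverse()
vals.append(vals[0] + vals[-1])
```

append 1 → [9, 3, 1, 0, 1]
vals[-4] = vals[0]*vals[1] = 9*3 = 27 → [9, 27, 1, 0, 1]
vals[-1] = vals[-1]-vals[4] = 1-1 = 0 → [9, 27, 1, 0, 0]
vals[-1] = vals[0]+vals[4] = 9+0 = 9 → [9, 27, 1, 0, 9]
reverse → [9, 0, 1, 27, 9]
append vals[0]+vals[-1] = 9+9 = 18 → [9, 0, 1, 27, 9, 18]

[9, 0, 1, 27, 9, 18]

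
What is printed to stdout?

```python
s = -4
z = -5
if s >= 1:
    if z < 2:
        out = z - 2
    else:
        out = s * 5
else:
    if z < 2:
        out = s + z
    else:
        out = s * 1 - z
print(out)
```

s=-4, z=-5
s >= 1 is False; z < 2 is True
→ out = s + z = -9

-9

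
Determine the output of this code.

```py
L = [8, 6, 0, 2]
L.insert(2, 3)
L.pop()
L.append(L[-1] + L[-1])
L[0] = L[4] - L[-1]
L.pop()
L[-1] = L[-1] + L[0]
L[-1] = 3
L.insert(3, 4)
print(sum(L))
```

16

insert 3 at 2 → [8, 6, 3, 0, 2]
pop() removes 2 → [8, 6, 3, 0]
append L[-1]+L[-1] = 0+0 = 0 → [8, 6, 3, 0, 0]
L[0] = L[4]-L[-1] = 0-0 = 0 → [0, 6, 3, 0, 0]
pop() removes 0 → [0, 6, 3, 0]
L[-1] = L[-1]+L[0] = 0+0 = 0 → [0, 6, 3, 0]
L[-1] = 3 → [0, 6, 3, 3]
insert 4 at 3 → [0, 6, 3, 4, 3]
sum = 16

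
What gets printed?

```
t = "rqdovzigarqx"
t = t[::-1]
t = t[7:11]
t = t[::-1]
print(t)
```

qdov

reverse → 'xqragizvodqr'
slice [7:11] → 'vodq'
reverse → 'qdov'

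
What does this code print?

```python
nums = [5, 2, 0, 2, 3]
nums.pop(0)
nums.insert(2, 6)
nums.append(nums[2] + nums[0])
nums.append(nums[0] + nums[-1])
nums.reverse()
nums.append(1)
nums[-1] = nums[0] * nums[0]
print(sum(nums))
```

pop(0) removes 5 → [2, 0, 2, 3]
insert 6 at 2 → [2, 0, 6, 2, 3]
append nums[2]+nums[0] = 6+2 = 8 → [2, 0, 6, 2, 3, 8]
append nums[0]+nums[-1] = 2+8 = 10 → [2, 0, 6, 2, 3, 8, 10]
reverse → [10, 8, 3, 2, 6, 0, 2]
append 1 → [10, 8, 3, 2, 6, 0, 2, 1]
nums[-1] = nums[0]*nums[0] = 10*10 = 100 → [10, 8, 3, 2, 6, 0, 2, 100]
sum = 131

131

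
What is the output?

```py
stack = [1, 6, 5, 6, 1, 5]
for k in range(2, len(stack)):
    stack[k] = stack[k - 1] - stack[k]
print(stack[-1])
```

-11

k=2: stack[2] = 6-5 = 1 → [1, 6, 1, 6, 1, 5]
k=3: stack[3] = 1-6 = -5 → [1, 6, 1, -5, 1, 5]
k=4: stack[4] = (-5)-1 = -6 → [1, 6, 1, -5, -6, 5]
k=5: stack[5] = (-6)-5 = -11 → [1, 6, 1, -5, -6, -11]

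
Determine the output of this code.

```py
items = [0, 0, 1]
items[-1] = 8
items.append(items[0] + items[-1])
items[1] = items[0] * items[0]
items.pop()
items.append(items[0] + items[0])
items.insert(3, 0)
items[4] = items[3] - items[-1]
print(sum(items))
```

8

items[-1] = 8 → [0, 0, 8]
append items[0]+items[-1] = 0+8 = 8 → [0, 0, 8, 8]
items[1] = items[0]*items[0] = 0*0 = 0 → [0, 0, 8, 8]
pop() removes 8 → [0, 0, 8]
append items[0]+items[0] = 0+0 = 0 → [0, 0, 8, 0]
insert 0 at 3 → [0, 0, 8, 0, 0]
items[4] = items[3]-items[-1] = 0-0 = 0 → [0, 0, 8, 0, 0]
sum = 8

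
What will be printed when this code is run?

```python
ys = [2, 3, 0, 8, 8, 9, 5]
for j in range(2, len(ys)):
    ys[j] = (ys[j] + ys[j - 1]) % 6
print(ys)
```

[2, 3, 3, 5, 1, 4, 3]

j=2: ys[2] = (0+3)%6 = 3 → [2, 3, 3, 8, 8, 9, 5]
j=3: ys[3] = (8+3)%6 = 5 → [2, 3, 3, 5, 8, 9, 5]
j=4: ys[4] = (8+5)%6 = 1 → [2, 3, 3, 5, 1, 9, 5]
j=5: ys[5] = (9+1)%6 = 4 → [2, 3, 3, 5, 1, 4, 5]
j=6: ys[6] = (5+4)%6 = 3 → [2, 3, 3, 5, 1, 4, 3]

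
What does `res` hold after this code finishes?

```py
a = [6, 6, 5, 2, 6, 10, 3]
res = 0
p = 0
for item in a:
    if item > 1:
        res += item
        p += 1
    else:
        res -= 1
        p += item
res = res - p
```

31

item=6: >1, res = 0+6 = 6; p=1
item=6: >1, res = 6+6 = 12; p=2
item=5: >1, res = 12+5 = 17; p=3
item=2: >1, res = 17+2 = 19; p=4
item=6: >1, res = 19+6 = 25; p=5
item=10: >1, res = 25+10 = 35; p=6
item=3: >1, res = 35+3 = 38; p=7
res-p = 38-7 = 31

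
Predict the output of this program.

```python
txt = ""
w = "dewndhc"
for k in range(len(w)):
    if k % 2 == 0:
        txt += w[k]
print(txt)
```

dwdc

k=0: add 'd' → 'd'
k=1: skip
k=2: add 'w' → 'dw'
k=3: skip
k=4: add 'd' → 'dwd'
k=5: skip
k=6: add 'c' → 'dwdc'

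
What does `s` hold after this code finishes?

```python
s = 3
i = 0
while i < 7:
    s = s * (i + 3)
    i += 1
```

i=0: s = 3*3 = 9
i=1: s = 9*4 = 36
i=2: s = 36*5 = 180
i=3: s = 180*6 = 1080
i=4: s = 1080*7 = 7560
i=5: s = 7560*8 = 60480
i=6: s = 60480*9 = 544320

544320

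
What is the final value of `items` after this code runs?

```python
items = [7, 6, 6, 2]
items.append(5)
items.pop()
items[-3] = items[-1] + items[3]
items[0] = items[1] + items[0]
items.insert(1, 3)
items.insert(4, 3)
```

append 5 → [7, 6, 6, 2, 5]
pop() removes 5 → [7, 6, 6, 2]
items[-3] = items[-1]+items[3] = 2+2 = 4 → [7, 4, 6, 2]
items[0] = items[1]+items[0] = 4+7 = 11 → [11, 4, 6, 2]
insert 3 at 1 → [11, 3, 4, 6, 2]
insert 3 at 4 → [11, 3, 4, 6, 3, 2]

[11, 3, 4, 6, 3, 2]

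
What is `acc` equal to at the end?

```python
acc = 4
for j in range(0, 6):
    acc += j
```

19

j=0: acc = 4+0 = 4
j=1: acc = 4+1 = 5
j=2: acc = 5+2 = 7
j=3: acc = 7+3 = 10
j=4: acc = 10+4 = 14
j=5: acc = 14+5 = 19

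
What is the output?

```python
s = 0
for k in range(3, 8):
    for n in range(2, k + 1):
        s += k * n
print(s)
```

k=3,n=2: s = 0+6 = 6
k=3,n=3: s = 6+9 = 15
k=4,n=2: s = 15+8 = 23
k=4,n=3: s = 23+12 = 35
k=4,n=4: s = 35+16 = 51
k=5,n=2: s = 51+10 = 61
k=5,n=3: s = 61+15 = 76
k=5,n=4: s = 76+20 = 96
k=5,n=5: s = 96+25 = 121
k=6,n=2: s = 121+12 = 133
k=6,n=3: s = 133+18 = 151
k=6,n=4: s = 151+24 = 175
k=6,n=5: s = 175+30 = 205
k=6,n=6: s = 205+36 = 241
k=7,n=2: s = 241+14 = 255
k=7,n=3: s = 255+21 = 276
k=7,n=4: s = 276+28 = 304
k=7,n=5: s = 304+35 = 339
k=7,n=6: s = 339+42 = 381
k=7,n=7: s = 381+49 = 430

430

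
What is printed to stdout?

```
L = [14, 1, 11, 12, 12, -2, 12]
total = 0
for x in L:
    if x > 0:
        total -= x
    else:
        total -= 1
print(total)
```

x=14: >0, total = 0-14 = -14
x=1: >0, total = (-14)-1 = -15
x=11: >0, total = (-15)-11 = -26
x=12: >0, total = (-26)-12 = -38
x=12: >0, total = (-38)-12 = -50
x=-2: not >0, total = (-50)-1 = -51
x=12: >0, total = (-51)-12 = -63

-63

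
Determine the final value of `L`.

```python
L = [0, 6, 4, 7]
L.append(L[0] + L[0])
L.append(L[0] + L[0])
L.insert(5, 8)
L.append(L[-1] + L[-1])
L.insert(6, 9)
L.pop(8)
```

append L[0]+L[0] = 0+0 = 0 → [0, 6, 4, 7, 0]
append L[0]+L[0] = 0+0 = 0 → [0, 6, 4, 7, 0, 0]
insert 8 at 5 → [0, 6, 4, 7, 0, 8, 0]
append L[-1]+L[-1] = 0+0 = 0 → [0, 6, 4, 7, 0, 8, 0, 0]
insert 9 at 6 → [0, 6, 4, 7, 0, 8, 9, 0, 0]
pop(8) removes 0 → [0, 6, 4, 7, 0, 8, 9, 0]

[0, 6, 4, 7, 0, 8, 9, 0]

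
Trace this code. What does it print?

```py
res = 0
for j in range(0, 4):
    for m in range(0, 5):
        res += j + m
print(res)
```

j=0,m=0: res = 0+0 = 0
j=0,m=1: res = 0+1 = 1
j=0,m=2: res = 1+2 = 3
j=0,m=3: res = 3+3 = 6
j=0,m=4: res = 6+4 = 10
j=1,m=0: res = 10+1 = 11
j=1,m=1: res = 11+2 = 13
j=1,m=2: res = 13+3 = 16
j=1,m=3: res = 16+4 = 20
j=1,m=4: res = 20+5 = 25
j=2,m=0: res = 25+2 = 27
j=2,m=1: res = 27+3 = 30
j=2,m=2: res = 30+4 = 34
j=2,m=3: res = 34+5 = 39
j=2,m=4: res = 39+6 = 45
j=3,m=0: res = 45+3 = 48
j=3,m=1: res = 48+4 = 52
j=3,m=2: res = 52+5 = 57
j=3,m=3: res = 57+6 = 63
j=3,m=4: res = 63+7 = 70

70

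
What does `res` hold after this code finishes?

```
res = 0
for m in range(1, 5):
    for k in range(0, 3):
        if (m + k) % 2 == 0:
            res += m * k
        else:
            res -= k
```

10

m=1,k=0: odd sum, res = 0-0 = 0
m=1,k=1: even sum, res = 0+1 = 1
m=1,k=2: odd sum, res = 1-2 = -1
m=2,k=0: even sum, res = (-1)+0 = -1
m=2,k=1: odd sum, res = (-1)-1 = -2
m=2,k=2: even sum, res = (-2)+4 = 2
m=3,k=0: odd sum, res = 2-0 = 2
m=3,k=1: even sum, res = 2+3 = 5
m=3,k=2: odd sum, res = 5-2 = 3
m=4,k=0: even sum, res = 3+0 = 3
m=4,k=1: odd sum, res = 3-1 = 2
m=4,k=2: even sum, res = 2+8 = 10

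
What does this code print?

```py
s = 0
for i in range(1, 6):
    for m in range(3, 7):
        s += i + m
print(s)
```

150

i=1,m=3: s = 0+4 = 4
i=1,m=4: s = 4+5 = 9
i=1,m=5: s = 9+6 = 15
i=1,m=6: s = 15+7 = 22
i=2,m=3: s = 22+5 = 27
i=2,m=4: s = 27+6 = 33
i=2,m=5: s = 33+7 = 40
i=2,m=6: s = 40+8 = 48
i=3,m=3: s = 48+6 = 54
i=3,m=4: s = 54+7 = 61
i=3,m=5: s = 61+8 = 69
i=3,m=6: s = 69+9 = 78
i=4,m=3: s = 78+7 = 85
i=4,m=4: s = 85+8 = 93
i=4,m=5: s = 93+9 = 102
i=4,m=6: s = 102+10 = 112
i=5,m=3: s = 112+8 = 120
i=5,m=4: s = 120+9 = 129
i=5,m=5: s = 129+10 = 139
i=5,m=6: s = 139+11 = 150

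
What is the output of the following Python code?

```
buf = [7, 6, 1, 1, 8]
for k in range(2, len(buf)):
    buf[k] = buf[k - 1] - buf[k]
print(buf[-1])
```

k=2: buf[2] = 6-1 = 5 → [7, 6, 5, 1, 8]
k=3: buf[3] = 5-1 = 4 → [7, 6, 5, 4, 8]
k=4: buf[4] = 4-8 = -4 → [7, 6, 5, 4, -4]

-4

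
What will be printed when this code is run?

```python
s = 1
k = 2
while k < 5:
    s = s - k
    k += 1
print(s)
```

-8

k=2: s = 1-2 = -1
k=3: s = (-1)-3 = -4
k=4: s = (-4)-4 = -8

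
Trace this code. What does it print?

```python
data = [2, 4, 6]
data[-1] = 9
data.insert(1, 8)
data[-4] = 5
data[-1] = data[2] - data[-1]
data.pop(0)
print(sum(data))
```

data[-1] = 9 → [2, 4, 9]
insert 8 at 1 → [2, 8, 4, 9]
data[-4] = 5 → [5, 8, 4, 9]
data[-1] = data[2]-data[-1] = 4-9 = -5 → [5, 8, 4, -5]
pop(0) removes 5 → [8, 4, -5]
sum = 7

7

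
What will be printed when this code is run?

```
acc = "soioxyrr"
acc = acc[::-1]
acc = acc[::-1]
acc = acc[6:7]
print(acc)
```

reverse → 'rryxoios'
reverse → 'soioxyrr'
slice [6:7] → 'r'

r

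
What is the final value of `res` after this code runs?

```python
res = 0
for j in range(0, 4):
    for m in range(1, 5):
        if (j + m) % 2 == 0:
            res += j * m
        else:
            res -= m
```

j=0,m=1: odd sum, res = 0-1 = -1
j=0,m=2: even sum, res = (-1)+0 = -1
j=0,m=3: odd sum, res = (-1)-3 = -4
j=0,m=4: even sum, res = (-4)+0 = -4
j=1,m=1: even sum, res = (-4)+1 = -3
j=1,m=2: odd sum, res = (-3)-2 = -5
j=1,m=3: even sum, res = (-5)+3 = -2
j=1,m=4: odd sum, res = (-2)-4 = -6
j=2,m=1: odd sum, res = (-6)-1 = -7
j=2,m=2: even sum, res = (-7)+4 = -3
j=2,m=3: odd sum, res = (-3)-3 = -6
j=2,m=4: even sum, res = (-6)+8 = 2
j=3,m=1: even sum, res = 2+3 = 5
j=3,m=2: odd sum, res = 5-2 = 3
j=3,m=3: even sum, res = 3+9 = 12
j=3,m=4: odd sum, res = 12-4 = 8

8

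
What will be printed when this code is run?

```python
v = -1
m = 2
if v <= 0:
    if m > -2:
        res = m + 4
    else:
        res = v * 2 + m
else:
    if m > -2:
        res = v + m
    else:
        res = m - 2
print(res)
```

6

v=-1, m=2
v <= 0 is True; m > -2 is True
→ res = m + 4 = 6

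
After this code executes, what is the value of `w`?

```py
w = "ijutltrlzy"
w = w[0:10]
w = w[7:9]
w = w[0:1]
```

'l'

slice [0:10] → 'ijutltrlzy'
slice [7:9] → 'lz'
slice [0:1] → 'l'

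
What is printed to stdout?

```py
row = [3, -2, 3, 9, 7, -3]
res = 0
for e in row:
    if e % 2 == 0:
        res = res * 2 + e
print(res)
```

e=3: not even
e=-2: even, res = 0*2+(-2) = -2
e=3: not even
e=9: not even
e=7: not even
e=-3: not even

-2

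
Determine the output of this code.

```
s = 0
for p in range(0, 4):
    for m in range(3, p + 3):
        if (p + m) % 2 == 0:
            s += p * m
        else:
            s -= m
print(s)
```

28

p=1,m=3: even sum, s = 0+3 = 3
p=2,m=3: odd sum, s = 3-3 = 0
p=2,m=4: even sum, s = 0+8 = 8
p=3,m=3: even sum, s = 8+9 = 17
p=3,m=4: odd sum, s = 17-4 = 13
p=3,m=5: even sum, s = 13+15 = 28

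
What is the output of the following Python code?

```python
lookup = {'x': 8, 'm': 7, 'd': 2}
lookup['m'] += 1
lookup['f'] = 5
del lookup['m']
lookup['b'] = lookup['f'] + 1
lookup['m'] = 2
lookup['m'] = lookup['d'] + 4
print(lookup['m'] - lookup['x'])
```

-2

lookup['m'] = 7+1 = 8 → {'x': 8, 'm': 8, 'd': 2}
lookup['f'] = 5 → {'x': 8, 'm': 8, 'd': 2, 'f': 5}
del 'm' → {'x': 8, 'd': 2, 'f': 5}
lookup['b'] = lookup['f']+1 = 6 → {'x': 8, 'd': 2, 'f': 5, 'b': 6}
lookup['m'] = 2 → {'x': 8, 'd': 2, 'f': 5, 'b': 6, 'm': 2}
lookup['m'] = lookup['d']+4 = 6 → {'x': 8, 'd': 2, 'f': 5, 'b': 6, 'm': 6}
lookup['m']-lookup['x'] = 6-8 = -2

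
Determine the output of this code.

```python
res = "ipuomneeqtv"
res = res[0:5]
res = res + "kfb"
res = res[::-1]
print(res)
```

bfkmoupi

slice [0:5] → 'ipuom'
+ 'kfb' → 'ipuomkfb'
reverse → 'bfkmoupi'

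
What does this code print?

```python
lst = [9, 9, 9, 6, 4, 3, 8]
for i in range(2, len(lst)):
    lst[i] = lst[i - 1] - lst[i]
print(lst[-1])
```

-21

i=2: lst[2] = 9-9 = 0 → [9, 9, 0, 6, 4, 3, 8]
i=3: lst[3] = 0-6 = -6 → [9, 9, 0, -6, 4, 3, 8]
i=4: lst[4] = (-6)-4 = -10 → [9, 9, 0, -6, -10, 3, 8]
i=5: lst[5] = (-10)-3 = -13 → [9, 9, 0, -6, -10, -13, 8]
i=6: lst[6] = (-13)-8 = -21 → [9, 9, 0, -6, -10, -13, -21]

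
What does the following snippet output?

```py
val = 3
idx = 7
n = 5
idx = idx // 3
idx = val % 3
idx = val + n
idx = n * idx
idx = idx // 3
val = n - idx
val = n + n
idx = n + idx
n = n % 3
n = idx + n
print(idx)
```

18

idx = 7//3 = 2
idx = 3%3 = 0
idx = 3+5 = 8
idx = 5*8 = 40
idx = 40//3 = 13
val = 5-13 = -8
val = 5+5 = 10
idx = 5+13 = 18
n = 5%3 = 2
n = 18+2 = 20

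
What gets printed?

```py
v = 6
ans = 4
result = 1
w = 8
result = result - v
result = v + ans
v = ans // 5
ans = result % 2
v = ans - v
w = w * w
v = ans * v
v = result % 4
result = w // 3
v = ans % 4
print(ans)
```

result = 1-6 = -5
result = 6+4 = 10
v = 4//5 = 0
ans = 10%2 = 0
v = 0-0 = 0
w = 8*8 = 64
v = 0*0 = 0
v = 10%4 = 2
result = 64//3 = 21
v = 0%4 = 0

0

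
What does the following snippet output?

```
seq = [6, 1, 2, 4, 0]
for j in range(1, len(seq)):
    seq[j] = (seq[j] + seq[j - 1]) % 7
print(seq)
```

[6, 0, 2, 6, 6]

j=1: seq[1] = (1+6)%7 = 0 → [6, 0, 2, 4, 0]
j=2: seq[2] = (2+0)%7 = 2 → [6, 0, 2, 4, 0]
j=3: seq[3] = (4+2)%7 = 6 → [6, 0, 2, 6, 0]
j=4: seq[4] = (0+6)%7 = 6 → [6, 0, 2, 6, 6]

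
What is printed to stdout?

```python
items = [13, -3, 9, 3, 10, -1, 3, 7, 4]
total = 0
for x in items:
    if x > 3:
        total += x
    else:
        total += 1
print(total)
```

47

x=13: >3, total = 0+13 = 13
x=-3: not >3, total = 13+1 = 14
x=9: >3, total = 14+9 = 23
x=3: not >3, total = 23+1 = 24
x=10: >3, total = 24+10 = 34
x=-1: not >3, total = 34+1 = 35
x=3: not >3, total = 35+1 = 36
x=7: >3, total = 36+7 = 43
x=4: >3, total = 43+4 = 47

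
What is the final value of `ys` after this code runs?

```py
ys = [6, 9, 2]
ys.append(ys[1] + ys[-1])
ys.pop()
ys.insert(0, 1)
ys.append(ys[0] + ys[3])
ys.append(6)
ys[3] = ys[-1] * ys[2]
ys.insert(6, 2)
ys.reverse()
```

append ys[1]+ys[-1] = 9+2 = 11 → [6, 9, 2, 11]
pop() removes 11 → [6, 9, 2]
insert 1 at 0 → [1, 6, 9, 2]
append ys[0]+ys[3] = 1+2 = 3 → [1, 6, 9, 2, 3]
append 6 → [1, 6, 9, 2, 3, 6]
ys[3] = ys[-1]*ys[2] = 6*9 = 54 → [1, 6, 9, 54, 3, 6]
insert 2 at 6 → [1, 6, 9, 54, 3, 6, 2]
reverse → [2, 6, 3, 54, 9, 6, 1]

[2, 6, 3, 54, 9, 6, 1]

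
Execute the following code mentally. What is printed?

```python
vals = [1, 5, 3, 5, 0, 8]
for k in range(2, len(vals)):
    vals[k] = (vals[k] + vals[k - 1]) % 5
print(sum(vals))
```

16

k=2: vals[2] = (3+5)%5 = 3 → [1, 5, 3, 5, 0, 8]
k=3: vals[3] = (5+3)%5 = 3 → [1, 5, 3, 3, 0, 8]
k=4: vals[4] = (0+3)%5 = 3 → [1, 5, 3, 3, 3, 8]
k=5: vals[5] = (8+3)%5 = 1 → [1, 5, 3, 3, 3, 1]
sum = 16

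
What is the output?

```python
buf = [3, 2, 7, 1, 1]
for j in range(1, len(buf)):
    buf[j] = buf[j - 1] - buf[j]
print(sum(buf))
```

j=1: buf[1] = 3-2 = 1 → [3, 1, 7, 1, 1]
j=2: buf[2] = 1-7 = -6 → [3, 1, -6, 1, 1]
j=3: buf[3] = (-6)-1 = -7 → [3, 1, -6, -7, 1]
j=4: buf[4] = (-7)-1 = -8 → [3, 1, -6, -7, -8]
sum = -17

-17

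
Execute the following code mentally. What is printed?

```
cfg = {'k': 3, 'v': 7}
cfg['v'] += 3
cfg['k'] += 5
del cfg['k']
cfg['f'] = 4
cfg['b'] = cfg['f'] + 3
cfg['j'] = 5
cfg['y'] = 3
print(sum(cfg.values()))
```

29

cfg['v'] = 7+3 = 10 → {'k': 3, 'v': 10}
cfg['k'] = 3+5 = 8 → {'k': 8, 'v': 10}
del 'k' → {'v': 10}
cfg['f'] = 4 → {'v': 10, 'f': 4}
cfg['b'] = cfg['f']+3 = 7 → {'v': 10, 'f': 4, 'b': 7}
cfg['j'] = 5 → {'v': 10, 'f': 4, 'b': 7, 'j': 5}
cfg['y'] = 3 → {'v': 10, 'f': 4, 'b': 7, 'j': 5, 'y': 3}
sum of values = 29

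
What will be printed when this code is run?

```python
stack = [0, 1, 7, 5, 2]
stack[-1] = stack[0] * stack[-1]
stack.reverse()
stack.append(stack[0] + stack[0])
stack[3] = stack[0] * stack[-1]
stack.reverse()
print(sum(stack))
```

12

stack[-1] = stack[0]*stack[-1] = 0*2 = 0 → [0, 1, 7, 5, 0]
reverse → [0, 5, 7, 1, 0]
append stack[0]+stack[0] = 0+0 = 0 → [0, 5, 7, 1, 0, 0]
stack[3] = stack[0]*stack[-1] = 0*0 = 0 → [0, 5, 7, 0, 0, 0]
reverse → [0, 0, 0, 7, 5, 0]
sum = 12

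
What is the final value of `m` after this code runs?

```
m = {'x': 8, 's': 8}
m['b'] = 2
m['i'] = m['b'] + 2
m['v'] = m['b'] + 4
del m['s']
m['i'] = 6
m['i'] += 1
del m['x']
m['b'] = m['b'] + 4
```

m['b'] = 2 → {'x': 8, 's': 8, 'b': 2}
m['i'] = m['b']+2 = 4 → {'x': 8, 's': 8, 'b': 2, 'i': 4}
m['v'] = m['b']+4 = 6 → {'x': 8, 's': 8, 'b': 2, 'i': 4, 'v': 6}
del 's' → {'x': 8, 'b': 2, 'i': 4, 'v': 6}
m['i'] = 6 → {'x': 8, 'b': 2, 'i': 6, 'v': 6}
m['i'] = 6+1 = 7 → {'x': 8, 'b': 2, 'i': 7, 'v': 6}
del 'x' → {'b': 2, 'i': 7, 'v': 6}
m['b'] = m['b']+4 = 6 → {'b': 6, 'i': 7, 'v': 6}

{'b': 6, 'i': 7, 'v': 6}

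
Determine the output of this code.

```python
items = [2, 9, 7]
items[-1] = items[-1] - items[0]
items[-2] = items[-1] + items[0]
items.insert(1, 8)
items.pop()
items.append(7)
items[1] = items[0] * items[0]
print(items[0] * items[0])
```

4

items[-1] = items[-1]-items[0] = 7-2 = 5 → [2, 9, 5]
items[-2] = items[-1]+items[0] = 5+2 = 7 → [2, 7, 5]
insert 8 at 1 → [2, 8, 7, 5]
pop() removes 5 → [2, 8, 7]
append 7 → [2, 8, 7, 7]
items[1] = items[0]*items[0] = 2*2 = 4 → [2, 4, 7, 7]
items[0]*items[0] = 2*2 = 4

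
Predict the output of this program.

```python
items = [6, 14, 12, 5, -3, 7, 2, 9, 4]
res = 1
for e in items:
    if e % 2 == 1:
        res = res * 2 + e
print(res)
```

e=6: not odd
e=14: not odd
e=12: not odd
e=5: odd, res = 1*2+5 = 7
e=-3: odd, res = 7*2+(-3) = 11
e=7: odd, res = 11*2+7 = 29
e=2: not odd
e=9: odd, res = 29*2+9 = 67
e=4: not odd

67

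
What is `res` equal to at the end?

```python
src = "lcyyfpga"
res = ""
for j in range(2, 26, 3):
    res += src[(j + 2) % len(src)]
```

'fayplygc'

j=2: add src[4]='f' → 'f'
j=5: add src[7]='a' → 'fa'
j=8: add src[2]='y' → 'fay'
j=11: add src[5]='p' → 'fayp'
j=14: add src[0]='l' → 'faypl'
j=17: add src[3]='y' → 'fayply'
j=20: add src[6]='g' → 'fayplyg'
j=23: add src[1]='c' → 'fayplygc'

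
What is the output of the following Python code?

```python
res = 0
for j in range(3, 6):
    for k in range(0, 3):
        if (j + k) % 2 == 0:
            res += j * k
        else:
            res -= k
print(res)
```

11

j=3,k=0: odd sum, res = 0-0 = 0
j=3,k=1: even sum, res = 0+3 = 3
j=3,k=2: odd sum, res = 3-2 = 1
j=4,k=0: even sum, res = 1+0 = 1
j=4,k=1: odd sum, res = 1-1 = 0
j=4,k=2: even sum, res = 0+8 = 8
j=5,k=0: odd sum, res = 8-0 = 8
j=5,k=1: even sum, res = 8+5 = 13
j=5,k=2: odd sum, res = 13-2 = 11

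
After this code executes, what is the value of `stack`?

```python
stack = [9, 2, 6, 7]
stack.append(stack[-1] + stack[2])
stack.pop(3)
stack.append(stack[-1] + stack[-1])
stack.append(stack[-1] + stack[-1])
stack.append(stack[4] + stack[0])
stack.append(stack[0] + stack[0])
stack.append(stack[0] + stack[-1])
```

[9, 2, 6, 13, 26, 52, 35, 18, 27]

append stack[-1]+stack[2] = 7+6 = 13 → [9, 2, 6, 7, 13]
pop(3) removes 7 → [9, 2, 6, 13]
append stack[-1]+stack[-1] = 13+13 = 26 → [9, 2, 6, 13, 26]
append stack[-1]+stack[-1] = 26+26 = 52 → [9, 2, 6, 13, 26, 52]
append stack[4]+stack[0] = 26+9 = 35 → [9, 2, 6, 13, 26, 52, 35]
append stack[0]+stack[0] = 9+9 = 18 → [9, 2, 6, 13, 26, 52, 35, 18]
append stack[0]+stack[-1] = 9+18 = 27 → [9, 2, 6, 13, 26, 52, 35, 18, 27]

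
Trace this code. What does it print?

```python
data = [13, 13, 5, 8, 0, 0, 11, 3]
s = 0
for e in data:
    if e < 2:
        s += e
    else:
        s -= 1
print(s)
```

e=13: not <2, s = 0-1 = -1
e=13: not <2, s = (-1)-1 = -2
e=5: not <2, s = (-2)-1 = -3
e=8: not <2, s = (-3)-1 = -4
e=0: <2, s = (-4)+0 = -4
e=0: <2, s = (-4)+0 = -4
e=11: not <2, s = (-4)-1 = -5
e=3: not <2, s = (-5)-1 = -6

-6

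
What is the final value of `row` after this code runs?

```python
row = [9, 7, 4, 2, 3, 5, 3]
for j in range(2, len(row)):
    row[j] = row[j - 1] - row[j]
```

[9, 7, 3, 1, -2, -7, -10]

j=2: row[2] = 7-4 = 3 → [9, 7, 3, 2, 3, 5, 3]
j=3: row[3] = 3-2 = 1 → [9, 7, 3, 1, 3, 5, 3]
j=4: row[4] = 1-3 = -2 → [9, 7, 3, 1, -2, 5, 3]
j=5: row[5] = (-2)-5 = -7 → [9, 7, 3, 1, -2, -7, 3]
j=6: row[6] = (-7)-3 = -10 → [9, 7, 3, 1, -2, -7, -10]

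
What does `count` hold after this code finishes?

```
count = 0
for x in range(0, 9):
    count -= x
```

-36

x=0: count = 0-0 = 0
x=1: count = 0-1 = -1
x=2: count = (-1)-2 = -3
x=3: count = (-3)-3 = -6
x=4: count = (-6)-4 = -10
x=5: count = (-10)-5 = -15
x=6: count = (-15)-6 = -21
x=7: count = (-21)-7 = -28
x=8: count = (-28)-8 = -36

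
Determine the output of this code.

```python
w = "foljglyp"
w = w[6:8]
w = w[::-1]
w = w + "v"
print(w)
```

slice [6:8] → 'yp'
reverse → 'py'
+ 'v' → 'pyv'

pyv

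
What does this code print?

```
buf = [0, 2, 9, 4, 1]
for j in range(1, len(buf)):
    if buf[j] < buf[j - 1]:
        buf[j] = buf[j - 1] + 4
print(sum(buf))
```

j=1: 2>=0, unchanged → [0, 2, 9, 4, 1]
j=2: 9>=2, unchanged → [0, 2, 9, 4, 1]
j=3: 4<9, buf[3] = 9+4 = 13 → [0, 2, 9, 13, 1]
j=4: 1<13, buf[4] = 13+4 = 17 → [0, 2, 9, 13, 17]
sum = 41

41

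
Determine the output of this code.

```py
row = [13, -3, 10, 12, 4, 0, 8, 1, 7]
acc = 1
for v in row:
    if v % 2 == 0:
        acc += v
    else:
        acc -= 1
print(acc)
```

v=13: not even, acc = 1-1 = 0
v=-3: not even, acc = 0-1 = -1
v=10: even, acc = (-1)+10 = 9
v=12: even, acc = 9+12 = 21
v=4: even, acc = 21+4 = 25
v=0: even, acc = 25+0 = 25
v=8: even, acc = 25+8 = 33
v=1: not even, acc = 33-1 = 32
v=7: not even, acc = 32-1 = 31

31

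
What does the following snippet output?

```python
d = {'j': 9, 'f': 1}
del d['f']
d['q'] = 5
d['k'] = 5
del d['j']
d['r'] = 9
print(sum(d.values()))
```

19

del 'f' → {'j': 9}
d['q'] = 5 → {'j': 9, 'q': 5}
d['k'] = 5 → {'j': 9, 'q': 5, 'k': 5}
del 'j' → {'q': 5, 'k': 5}
d['r'] = 9 → {'q': 5, 'k': 5, 'r': 9}
sum of values = 19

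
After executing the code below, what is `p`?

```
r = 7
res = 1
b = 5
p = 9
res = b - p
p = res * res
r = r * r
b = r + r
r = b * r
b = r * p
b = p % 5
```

res = 5-9 = -4
p = (-4)*(-4) = 16
r = 7*7 = 49
b = 49+49 = 98
r = 98*49 = 4802
b = 4802*16 = 76832
b = 16%5 = 1

16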